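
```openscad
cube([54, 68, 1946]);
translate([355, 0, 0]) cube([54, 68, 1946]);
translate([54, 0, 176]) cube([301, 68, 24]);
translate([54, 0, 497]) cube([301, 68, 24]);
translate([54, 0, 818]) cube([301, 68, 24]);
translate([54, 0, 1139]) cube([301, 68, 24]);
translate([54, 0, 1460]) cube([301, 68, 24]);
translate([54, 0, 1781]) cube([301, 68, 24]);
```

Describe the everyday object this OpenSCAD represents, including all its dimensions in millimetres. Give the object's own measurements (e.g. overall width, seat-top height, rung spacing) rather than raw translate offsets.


A straight ladder. Two 54×68 mm vertical rails, 1946 mm tall, stand 409 mm apart (outside-to-outside) with their front faces coplanar on the −y side. 6 rungs, each 68 mm deep and 24 mm tall, span between the inner faces of the rails, front faces flush with the rails. The lowest rung's underside is at z = 176 mm and rungs are spaced 321 mm apart (underside to underside).


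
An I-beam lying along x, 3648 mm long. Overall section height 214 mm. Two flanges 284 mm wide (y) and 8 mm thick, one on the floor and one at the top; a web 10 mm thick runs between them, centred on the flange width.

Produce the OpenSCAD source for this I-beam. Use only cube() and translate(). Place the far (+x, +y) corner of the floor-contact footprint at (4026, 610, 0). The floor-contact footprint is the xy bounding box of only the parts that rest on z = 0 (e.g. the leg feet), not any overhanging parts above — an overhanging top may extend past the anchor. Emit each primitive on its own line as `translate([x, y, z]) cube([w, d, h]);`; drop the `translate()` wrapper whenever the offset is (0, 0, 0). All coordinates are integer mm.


translate([378, 326, 0]) cube([3648, 284, 8]);
translate([378, 463, 8]) cube([3648, 10, 198]);
translate([378, 326, 206]) cube([3648, 284, 8]);


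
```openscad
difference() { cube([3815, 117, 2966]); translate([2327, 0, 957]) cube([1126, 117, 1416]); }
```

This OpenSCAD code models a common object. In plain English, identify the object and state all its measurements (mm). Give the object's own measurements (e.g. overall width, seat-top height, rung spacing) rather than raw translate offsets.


A wall 3815 mm long (x), 117 mm thick (y), 2966 mm tall, with a rectangular window opening cut through it. The opening is 1126 mm wide and 1416 mm tall; its sill is at z = 957 mm and its near (−x) edge is 2327 mm from the wall's −x end. The opening passes through the full wall thickness.


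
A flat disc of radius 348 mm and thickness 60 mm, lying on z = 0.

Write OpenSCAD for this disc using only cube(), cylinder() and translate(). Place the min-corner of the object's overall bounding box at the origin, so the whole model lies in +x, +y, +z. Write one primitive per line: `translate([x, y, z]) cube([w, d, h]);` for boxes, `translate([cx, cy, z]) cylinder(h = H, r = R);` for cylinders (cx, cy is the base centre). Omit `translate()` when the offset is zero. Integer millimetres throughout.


translate([348, 348, 0]) cylinder(h = 60, r = 348);


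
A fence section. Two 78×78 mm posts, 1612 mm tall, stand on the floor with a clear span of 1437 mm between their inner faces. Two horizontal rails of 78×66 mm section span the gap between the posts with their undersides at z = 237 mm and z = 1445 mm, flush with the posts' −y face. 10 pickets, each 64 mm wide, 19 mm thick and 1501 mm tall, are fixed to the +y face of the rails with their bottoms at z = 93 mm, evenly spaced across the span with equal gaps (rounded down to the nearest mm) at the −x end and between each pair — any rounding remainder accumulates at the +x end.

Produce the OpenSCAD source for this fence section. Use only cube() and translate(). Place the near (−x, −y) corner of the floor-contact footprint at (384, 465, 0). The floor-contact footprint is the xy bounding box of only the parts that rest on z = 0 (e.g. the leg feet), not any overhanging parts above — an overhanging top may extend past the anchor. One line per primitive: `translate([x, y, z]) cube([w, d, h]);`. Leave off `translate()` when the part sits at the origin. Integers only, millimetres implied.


translate([384, 465, 0]) cube([78, 78, 1612]);
translate([1899, 465, 0]) cube([78, 78, 1612]);
translate([462, 465, 237]) cube([1437, 78, 66]);
translate([462, 465, 1445]) cube([1437, 78, 66]);
translate([534, 543, 93]) cube([64, 19, 1501]);
translate([670, 543, 93]) cube([64, 19, 1501]);
translate([806, 543, 93]) cube([64, 19, 1501]);
translate([942, 543, 93]) cube([64, 19, 1501]);
translate([1078, 543, 93]) cube([64, 19, 1501]);
translate([1214, 543, 93]) cube([64, 19, 1501]);
translate([1350, 543, 93]) cube([64, 19, 1501]);
translate([1486, 543, 93]) cube([64, 19, 1501]);
translate([1622, 543, 93]) cube([64, 19, 1501]);
translate([1758, 543, 93]) cube([64, 19, 1501]);


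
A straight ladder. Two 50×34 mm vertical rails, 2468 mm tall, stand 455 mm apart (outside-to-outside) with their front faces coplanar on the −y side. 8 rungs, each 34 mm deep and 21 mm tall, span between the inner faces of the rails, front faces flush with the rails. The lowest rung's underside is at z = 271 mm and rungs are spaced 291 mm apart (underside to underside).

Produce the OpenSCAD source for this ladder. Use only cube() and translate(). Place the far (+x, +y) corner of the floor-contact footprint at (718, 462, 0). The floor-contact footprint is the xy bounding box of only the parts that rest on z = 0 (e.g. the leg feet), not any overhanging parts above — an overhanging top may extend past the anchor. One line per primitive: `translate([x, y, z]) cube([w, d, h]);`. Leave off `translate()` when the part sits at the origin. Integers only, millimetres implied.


translate([263, 428, 0]) cube([50, 34, 2468]);
translate([668, 428, 0]) cube([50, 34, 2468]);
translate([313, 428, 271]) cube([355, 34, 21]);
translate([313, 428, 562]) cube([355, 34, 21]);
translate([313, 428, 853]) cube([355, 34, 21]);
translate([313, 428, 1144]) cube([355, 34, 21]);
translate([313, 428, 1435]) cube([355, 34, 21]);
translate([313, 428, 1726]) cube([355, 34, 21]);
translate([313, 428, 2017]) cube([355, 34, 21]);
translate([313, 428, 2308]) cube([355, 34, 21]);


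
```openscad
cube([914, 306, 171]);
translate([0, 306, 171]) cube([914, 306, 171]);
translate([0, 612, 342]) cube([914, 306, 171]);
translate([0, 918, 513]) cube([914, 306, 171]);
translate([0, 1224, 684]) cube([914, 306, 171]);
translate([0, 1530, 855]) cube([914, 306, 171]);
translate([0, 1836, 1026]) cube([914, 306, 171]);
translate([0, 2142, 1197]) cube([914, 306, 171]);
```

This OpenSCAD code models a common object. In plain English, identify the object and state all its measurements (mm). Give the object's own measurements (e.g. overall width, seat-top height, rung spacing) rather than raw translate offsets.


A straight staircase of 8 solid steps. Each step is 914 mm wide (x), 306 mm deep (y, the going) and 171 mm tall (the rise). The first step rests on the floor; each subsequent step sits one going further in +y and one rise higher in +z, directly behind and above the previous step with no overlap.


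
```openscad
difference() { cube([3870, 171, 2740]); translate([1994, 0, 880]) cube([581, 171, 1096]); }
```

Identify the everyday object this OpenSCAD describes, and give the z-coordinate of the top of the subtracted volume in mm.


A wall with a window opening. The window head height is 1976 mm.

A wall with a rectangular opening subtracted — a window. Sill at z = 880, opening 1096 mm tall, so the head is at 880 + 1096 = 1976 mm.


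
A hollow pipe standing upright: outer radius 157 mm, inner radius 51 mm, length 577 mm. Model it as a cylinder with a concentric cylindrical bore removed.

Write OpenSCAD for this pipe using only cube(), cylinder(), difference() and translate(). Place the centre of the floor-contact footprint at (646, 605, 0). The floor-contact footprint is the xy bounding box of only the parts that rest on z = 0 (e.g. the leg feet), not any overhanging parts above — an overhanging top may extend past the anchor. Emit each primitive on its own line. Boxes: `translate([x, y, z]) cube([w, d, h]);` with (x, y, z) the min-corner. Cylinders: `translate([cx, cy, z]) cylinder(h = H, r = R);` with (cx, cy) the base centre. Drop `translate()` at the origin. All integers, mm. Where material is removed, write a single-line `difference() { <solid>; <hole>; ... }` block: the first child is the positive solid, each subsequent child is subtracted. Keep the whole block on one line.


difference() { translate([646, 605, 0]) cylinder(h = 577, r = 157); translate([646, 605, 0]) cylinder(h = 577, r = 51); }


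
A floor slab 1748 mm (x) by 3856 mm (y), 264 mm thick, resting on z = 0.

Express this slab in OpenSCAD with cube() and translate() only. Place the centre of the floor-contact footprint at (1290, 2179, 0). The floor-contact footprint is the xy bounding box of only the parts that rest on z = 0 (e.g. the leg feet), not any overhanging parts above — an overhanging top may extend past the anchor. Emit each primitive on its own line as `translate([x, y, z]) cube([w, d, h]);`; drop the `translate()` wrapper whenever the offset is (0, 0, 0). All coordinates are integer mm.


translate([416, 251, 0]) cube([1748, 3856, 264]);


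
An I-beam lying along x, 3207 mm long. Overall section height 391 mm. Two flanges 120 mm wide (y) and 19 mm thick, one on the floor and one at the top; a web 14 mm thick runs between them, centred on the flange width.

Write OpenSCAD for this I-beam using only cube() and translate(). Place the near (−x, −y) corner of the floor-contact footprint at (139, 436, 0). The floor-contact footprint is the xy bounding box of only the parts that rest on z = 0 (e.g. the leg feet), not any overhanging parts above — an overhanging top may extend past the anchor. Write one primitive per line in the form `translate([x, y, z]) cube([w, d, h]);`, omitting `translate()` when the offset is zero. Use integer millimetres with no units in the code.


translate([139, 436, 0]) cube([3207, 120, 19]);
translate([139, 489, 19]) cube([3207, 14, 353]);
translate([139, 436, 372]) cube([3207, 120, 19]);


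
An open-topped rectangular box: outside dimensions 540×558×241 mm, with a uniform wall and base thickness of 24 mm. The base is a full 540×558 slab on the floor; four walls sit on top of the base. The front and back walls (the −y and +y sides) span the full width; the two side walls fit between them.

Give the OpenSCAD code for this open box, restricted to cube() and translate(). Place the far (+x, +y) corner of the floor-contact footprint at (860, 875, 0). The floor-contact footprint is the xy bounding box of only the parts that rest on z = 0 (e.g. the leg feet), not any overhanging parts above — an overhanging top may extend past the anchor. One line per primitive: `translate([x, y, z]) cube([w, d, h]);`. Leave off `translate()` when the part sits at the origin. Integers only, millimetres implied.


translate([320, 317, 0]) cube([540, 558, 24]);
translate([320, 317, 24]) cube([540, 24, 217]);
translate([320, 851, 24]) cube([540, 24, 217]);
translate([320, 341, 24]) cube([24, 510, 217]);
translate([836, 341, 24]) cube([24, 510, 217]);


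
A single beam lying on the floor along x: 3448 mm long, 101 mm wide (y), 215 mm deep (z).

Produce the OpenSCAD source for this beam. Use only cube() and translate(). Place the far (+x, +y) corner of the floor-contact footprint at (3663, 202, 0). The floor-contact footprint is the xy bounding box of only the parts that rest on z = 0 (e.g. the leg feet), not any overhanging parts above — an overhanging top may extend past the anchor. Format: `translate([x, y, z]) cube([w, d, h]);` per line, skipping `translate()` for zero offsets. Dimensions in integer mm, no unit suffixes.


translate([215, 101, 0]) cube([3448, 101, 215]);


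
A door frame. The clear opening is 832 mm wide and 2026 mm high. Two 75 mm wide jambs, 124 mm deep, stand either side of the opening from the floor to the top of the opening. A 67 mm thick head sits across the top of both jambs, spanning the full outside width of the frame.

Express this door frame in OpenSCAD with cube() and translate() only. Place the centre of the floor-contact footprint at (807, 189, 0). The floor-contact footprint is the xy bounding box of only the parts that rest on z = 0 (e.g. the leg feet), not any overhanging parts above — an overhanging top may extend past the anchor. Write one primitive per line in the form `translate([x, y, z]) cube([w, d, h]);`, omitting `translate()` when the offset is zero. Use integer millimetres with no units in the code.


translate([316, 127, 0]) cube([75, 124, 2026]);
translate([1223, 127, 0]) cube([75, 124, 2026]);
translate([316, 127, 2026]) cube([982, 124, 67]);


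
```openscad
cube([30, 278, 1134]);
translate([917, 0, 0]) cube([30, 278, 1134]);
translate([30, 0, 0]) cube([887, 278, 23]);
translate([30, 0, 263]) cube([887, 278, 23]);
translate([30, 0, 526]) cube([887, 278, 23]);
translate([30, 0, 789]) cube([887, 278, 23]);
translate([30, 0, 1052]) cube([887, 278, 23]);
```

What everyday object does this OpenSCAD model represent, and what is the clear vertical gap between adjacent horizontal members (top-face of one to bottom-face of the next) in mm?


A bookshelf. The clear shelf gap is 240 mm.

Two tall side panels with 5 horizontal boards between them — a bookshelf. The first two shelf undersides are at z = 0 and z = 263; with shelf thickness 23, the clear gap is 263 − 0 − 23 = 240 mm.


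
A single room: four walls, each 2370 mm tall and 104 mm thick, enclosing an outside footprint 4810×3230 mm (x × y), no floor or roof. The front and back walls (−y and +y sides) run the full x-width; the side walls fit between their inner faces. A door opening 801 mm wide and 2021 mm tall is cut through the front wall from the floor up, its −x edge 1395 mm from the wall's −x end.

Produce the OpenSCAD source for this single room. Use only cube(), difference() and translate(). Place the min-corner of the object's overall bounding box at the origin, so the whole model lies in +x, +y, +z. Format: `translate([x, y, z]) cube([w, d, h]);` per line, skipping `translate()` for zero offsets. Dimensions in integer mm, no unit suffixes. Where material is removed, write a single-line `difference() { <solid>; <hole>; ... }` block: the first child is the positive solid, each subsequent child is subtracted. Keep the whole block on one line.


difference() { cube([4810, 104, 2370]); translate([1395, 0, 0]) cube([801, 104, 2021]); }
translate([0, 3126, 0]) cube([4810, 104, 2370]);
translate([0, 104, 0]) cube([104, 3022, 2370]);
translate([4706, 104, 0]) cube([104, 3022, 2370]);


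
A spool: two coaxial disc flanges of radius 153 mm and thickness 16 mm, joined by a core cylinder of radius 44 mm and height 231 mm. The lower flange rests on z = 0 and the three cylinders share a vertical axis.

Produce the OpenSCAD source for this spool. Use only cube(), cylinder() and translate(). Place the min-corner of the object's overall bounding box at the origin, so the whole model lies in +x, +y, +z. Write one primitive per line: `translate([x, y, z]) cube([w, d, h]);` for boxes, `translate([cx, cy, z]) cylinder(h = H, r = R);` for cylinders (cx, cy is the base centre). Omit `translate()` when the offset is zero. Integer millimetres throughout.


translate([153, 153, 0]) cylinder(h = 16, r = 153);
translate([153, 153, 16]) cylinder(h = 231, r = 44);
translate([153, 153, 247]) cylinder(h = 16, r = 153);


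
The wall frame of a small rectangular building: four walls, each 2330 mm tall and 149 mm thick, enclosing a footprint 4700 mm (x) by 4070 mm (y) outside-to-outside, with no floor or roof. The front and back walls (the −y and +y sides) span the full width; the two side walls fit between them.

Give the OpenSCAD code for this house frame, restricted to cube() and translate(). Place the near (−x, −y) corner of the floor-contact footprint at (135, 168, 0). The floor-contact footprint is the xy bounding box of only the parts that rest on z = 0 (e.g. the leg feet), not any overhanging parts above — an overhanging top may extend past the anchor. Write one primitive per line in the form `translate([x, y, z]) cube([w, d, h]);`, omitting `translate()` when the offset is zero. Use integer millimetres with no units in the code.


translate([135, 168, 0]) cube([4700, 149, 2330]);
translate([135, 4089, 0]) cube([4700, 149, 2330]);
translate([135, 317, 0]) cube([149, 3772, 2330]);
translate([4686, 317, 0]) cube([149, 3772, 2330]);


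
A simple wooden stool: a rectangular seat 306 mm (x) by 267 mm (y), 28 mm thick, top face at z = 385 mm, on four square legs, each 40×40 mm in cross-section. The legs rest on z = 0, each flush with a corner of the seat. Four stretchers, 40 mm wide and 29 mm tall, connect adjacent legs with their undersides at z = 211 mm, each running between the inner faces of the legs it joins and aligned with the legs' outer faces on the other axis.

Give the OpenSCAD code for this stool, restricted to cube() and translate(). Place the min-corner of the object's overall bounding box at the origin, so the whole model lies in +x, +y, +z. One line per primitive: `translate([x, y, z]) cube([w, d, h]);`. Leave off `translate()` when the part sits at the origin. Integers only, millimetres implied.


// leg_h = 385 - 28 = 357
// stretcher span = 306 - 2*40 = 226
translate([0, 0, 357]) cube([306, 267, 28]);
cube([40, 40, 357]);
translate([266, 0, 0]) cube([40, 40, 357]);
translate([0, 227, 0]) cube([40, 40, 357]);
translate([266, 227, 0]) cube([40, 40, 357]);
translate([40, 0, 211]) cube([226, 40, 29]);
translate([40, 227, 211]) cube([226, 40, 29]);
translate([0, 40, 211]) cube([40, 187, 29]);
translate([266, 40, 211]) cube([40, 187, 29]);


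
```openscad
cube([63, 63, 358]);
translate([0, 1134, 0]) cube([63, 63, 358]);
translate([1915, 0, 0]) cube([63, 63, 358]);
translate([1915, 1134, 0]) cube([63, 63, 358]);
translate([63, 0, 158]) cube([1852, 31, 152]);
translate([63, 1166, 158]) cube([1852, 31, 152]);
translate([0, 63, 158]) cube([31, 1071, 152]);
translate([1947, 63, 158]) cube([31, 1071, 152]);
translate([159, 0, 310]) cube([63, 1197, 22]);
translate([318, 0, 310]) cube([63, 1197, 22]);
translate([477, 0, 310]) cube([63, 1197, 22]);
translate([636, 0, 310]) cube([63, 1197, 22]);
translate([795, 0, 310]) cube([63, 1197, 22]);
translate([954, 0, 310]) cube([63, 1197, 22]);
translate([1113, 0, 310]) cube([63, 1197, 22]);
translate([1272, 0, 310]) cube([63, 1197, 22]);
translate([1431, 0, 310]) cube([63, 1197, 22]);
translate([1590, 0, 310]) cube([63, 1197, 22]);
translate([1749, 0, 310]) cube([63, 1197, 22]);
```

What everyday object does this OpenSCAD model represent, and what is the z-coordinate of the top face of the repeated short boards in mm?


A bed frame. The slat-top height is 332 mm.

Four posts, four rails, and a row of slats — a bed frame. Slats sit on the rails at z = 158 + 152 = 310; with slat thickness 22, the top is 332 mm.


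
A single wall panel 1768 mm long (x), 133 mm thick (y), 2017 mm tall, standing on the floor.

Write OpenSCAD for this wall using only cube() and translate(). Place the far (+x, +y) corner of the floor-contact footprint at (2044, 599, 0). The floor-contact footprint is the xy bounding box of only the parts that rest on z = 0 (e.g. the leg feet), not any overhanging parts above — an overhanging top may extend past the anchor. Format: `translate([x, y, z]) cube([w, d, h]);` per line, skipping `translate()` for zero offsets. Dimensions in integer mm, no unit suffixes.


translate([276, 466, 0]) cube([1768, 133, 2017]);


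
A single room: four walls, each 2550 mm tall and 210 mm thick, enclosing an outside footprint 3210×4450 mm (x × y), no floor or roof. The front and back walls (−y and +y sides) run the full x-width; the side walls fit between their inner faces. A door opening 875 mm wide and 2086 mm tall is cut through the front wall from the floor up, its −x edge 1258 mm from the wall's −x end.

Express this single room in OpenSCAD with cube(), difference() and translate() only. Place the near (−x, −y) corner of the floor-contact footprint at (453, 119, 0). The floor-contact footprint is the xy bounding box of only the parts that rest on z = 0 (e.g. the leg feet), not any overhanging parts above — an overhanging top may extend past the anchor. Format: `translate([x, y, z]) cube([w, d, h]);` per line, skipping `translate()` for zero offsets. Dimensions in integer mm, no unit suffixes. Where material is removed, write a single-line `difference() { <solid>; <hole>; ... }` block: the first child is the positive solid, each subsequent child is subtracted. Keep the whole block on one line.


difference() { translate([453, 119, 0]) cube([3210, 210, 2550]); translate([1711, 119, 0]) cube([875, 210, 2086]); }
translate([453, 4359, 0]) cube([3210, 210, 2550]);
translate([453, 329, 0]) cube([210, 4030, 2550]);
translate([3453, 329, 0]) cube([210, 4030, 2550]);


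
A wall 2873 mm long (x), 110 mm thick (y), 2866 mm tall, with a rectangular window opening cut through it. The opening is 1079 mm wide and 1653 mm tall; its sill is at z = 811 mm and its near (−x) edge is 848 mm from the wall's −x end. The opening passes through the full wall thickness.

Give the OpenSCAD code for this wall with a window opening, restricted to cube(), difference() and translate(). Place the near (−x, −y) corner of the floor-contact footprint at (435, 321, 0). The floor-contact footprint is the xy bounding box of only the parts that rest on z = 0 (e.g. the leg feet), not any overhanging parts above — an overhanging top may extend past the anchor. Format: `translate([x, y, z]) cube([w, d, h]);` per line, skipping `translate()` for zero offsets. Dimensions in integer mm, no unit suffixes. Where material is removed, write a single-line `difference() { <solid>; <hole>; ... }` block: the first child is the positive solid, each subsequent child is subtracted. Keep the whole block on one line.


difference() { translate([435, 321, 0]) cube([2873, 110, 2866]); translate([1283, 321, 811]) cube([1079, 110, 1653]); }


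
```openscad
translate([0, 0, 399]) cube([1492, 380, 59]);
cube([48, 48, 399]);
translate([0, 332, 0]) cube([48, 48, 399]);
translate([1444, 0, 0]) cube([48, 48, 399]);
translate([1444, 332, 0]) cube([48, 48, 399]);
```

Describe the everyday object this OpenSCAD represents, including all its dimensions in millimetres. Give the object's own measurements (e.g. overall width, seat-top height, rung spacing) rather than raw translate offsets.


A bench: a 1492×380 mm seat slab, 59 mm thick, top at z = 458 mm, on four 48×48 mm square legs flush with the seat corners and standing on z = 0.


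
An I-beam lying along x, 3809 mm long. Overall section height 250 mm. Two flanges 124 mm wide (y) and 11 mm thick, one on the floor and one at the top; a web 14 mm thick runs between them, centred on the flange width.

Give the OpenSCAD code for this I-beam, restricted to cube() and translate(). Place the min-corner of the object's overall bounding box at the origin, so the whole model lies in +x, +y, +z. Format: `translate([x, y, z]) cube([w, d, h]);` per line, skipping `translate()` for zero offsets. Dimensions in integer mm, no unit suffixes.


cube([3809, 124, 11]);
translate([0, 55, 11]) cube([3809, 14, 228]);
translate([0, 0, 239]) cube([3809, 124, 11]);


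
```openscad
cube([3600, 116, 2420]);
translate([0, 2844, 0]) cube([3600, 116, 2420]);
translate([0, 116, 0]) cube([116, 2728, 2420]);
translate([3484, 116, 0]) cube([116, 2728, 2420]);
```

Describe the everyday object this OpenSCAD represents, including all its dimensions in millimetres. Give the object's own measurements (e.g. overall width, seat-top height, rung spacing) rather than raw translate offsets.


The wall frame of a small rectangular building: four walls, each 2420 mm tall and 116 mm thick, enclosing a footprint 3600 mm (x) by 2960 mm (y) outside-to-outside, with no floor or roof. The front and back walls (the −y and +y sides) span the full width; the two side walls fit between them.


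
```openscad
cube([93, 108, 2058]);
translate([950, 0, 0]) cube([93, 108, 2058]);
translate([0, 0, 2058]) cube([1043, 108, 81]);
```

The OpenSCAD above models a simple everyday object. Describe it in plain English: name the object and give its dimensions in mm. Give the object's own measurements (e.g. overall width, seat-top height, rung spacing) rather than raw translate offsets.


A door frame. The clear opening is 857 mm wide and 2058 mm high. Two 93 mm wide jambs, 108 mm deep, stand either side of the opening from the floor to the top of the opening. A 81 mm thick head sits across the top of both jambs, spanning the full outside width of the frame.


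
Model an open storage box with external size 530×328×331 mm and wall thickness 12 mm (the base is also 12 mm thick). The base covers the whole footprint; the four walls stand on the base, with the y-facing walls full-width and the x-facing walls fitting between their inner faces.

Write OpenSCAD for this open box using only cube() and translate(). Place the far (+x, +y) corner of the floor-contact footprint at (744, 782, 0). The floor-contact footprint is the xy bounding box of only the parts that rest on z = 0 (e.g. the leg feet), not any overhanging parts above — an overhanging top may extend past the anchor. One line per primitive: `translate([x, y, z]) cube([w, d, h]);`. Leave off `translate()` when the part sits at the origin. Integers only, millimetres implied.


translate([214, 454, 0]) cube([530, 328, 12]);
translate([214, 454, 12]) cube([530, 12, 319]);
translate([214, 770, 12]) cube([530, 12, 319]);
translate([214, 466, 12]) cube([12, 304, 319]);
translate([732, 466, 12]) cube([12, 304, 319]);


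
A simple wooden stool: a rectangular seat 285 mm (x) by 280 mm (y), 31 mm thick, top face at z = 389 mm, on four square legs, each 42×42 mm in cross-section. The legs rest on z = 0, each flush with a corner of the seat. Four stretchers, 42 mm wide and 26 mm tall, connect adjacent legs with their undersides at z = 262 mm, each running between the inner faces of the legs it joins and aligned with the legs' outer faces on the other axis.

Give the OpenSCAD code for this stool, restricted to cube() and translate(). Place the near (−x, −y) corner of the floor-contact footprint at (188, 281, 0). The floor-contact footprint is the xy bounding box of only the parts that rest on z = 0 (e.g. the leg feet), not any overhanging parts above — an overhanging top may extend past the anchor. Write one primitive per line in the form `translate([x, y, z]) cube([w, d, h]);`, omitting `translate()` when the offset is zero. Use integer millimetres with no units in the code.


translate([188, 281, 358]) cube([285, 280, 31]);
translate([188, 281, 0]) cube([42, 42, 358]);
translate([431, 281, 0]) cube([42, 42, 358]);
translate([188, 519, 0]) cube([42, 42, 358]);
translate([431, 519, 0]) cube([42, 42, 358]);
translate([230, 281, 262]) cube([201, 42, 26]);
translate([230, 519, 262]) cube([201, 42, 26]);
translate([188, 323, 262]) cube([42, 196, 26]);
translate([431, 323, 262]) cube([42, 196, 26]);


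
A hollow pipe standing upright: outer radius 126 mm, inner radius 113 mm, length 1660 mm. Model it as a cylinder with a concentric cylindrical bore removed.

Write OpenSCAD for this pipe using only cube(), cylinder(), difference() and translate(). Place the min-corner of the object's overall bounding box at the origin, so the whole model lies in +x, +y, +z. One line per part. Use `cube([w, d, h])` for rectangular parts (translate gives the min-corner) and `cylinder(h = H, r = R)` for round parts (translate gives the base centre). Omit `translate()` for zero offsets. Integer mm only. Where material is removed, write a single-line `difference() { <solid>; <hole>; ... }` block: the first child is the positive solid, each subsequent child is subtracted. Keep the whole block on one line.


difference() { translate([126, 126, 0]) cylinder(h = 1660, r = 126); translate([126, 126, 0]) cylinder(h = 1660, r = 113); }


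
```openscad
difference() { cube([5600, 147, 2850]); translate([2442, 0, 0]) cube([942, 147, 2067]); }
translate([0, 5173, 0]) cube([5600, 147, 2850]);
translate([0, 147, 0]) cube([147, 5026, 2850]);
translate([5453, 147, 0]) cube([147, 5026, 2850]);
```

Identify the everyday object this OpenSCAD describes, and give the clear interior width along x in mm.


A single room. The interior width is 5306 mm.

Four walls enclosing a rectangle with a door in the front wall — a room. Outside width 5600 minus two 147 mm walls gives 5306 mm.


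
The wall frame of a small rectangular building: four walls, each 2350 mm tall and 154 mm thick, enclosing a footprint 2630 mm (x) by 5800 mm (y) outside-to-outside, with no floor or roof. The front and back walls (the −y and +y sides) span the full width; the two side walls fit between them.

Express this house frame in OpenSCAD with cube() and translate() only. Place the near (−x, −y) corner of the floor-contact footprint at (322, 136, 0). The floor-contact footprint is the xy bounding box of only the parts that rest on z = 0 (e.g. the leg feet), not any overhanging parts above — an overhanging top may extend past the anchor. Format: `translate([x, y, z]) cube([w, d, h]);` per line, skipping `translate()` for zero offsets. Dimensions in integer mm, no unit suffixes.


translate([322, 136, 0]) cube([2630, 154, 2350]);
translate([322, 5782, 0]) cube([2630, 154, 2350]);
translate([322, 290, 0]) cube([154, 5492, 2350]);
translate([2798, 290, 0]) cube([154, 5492, 2350]);


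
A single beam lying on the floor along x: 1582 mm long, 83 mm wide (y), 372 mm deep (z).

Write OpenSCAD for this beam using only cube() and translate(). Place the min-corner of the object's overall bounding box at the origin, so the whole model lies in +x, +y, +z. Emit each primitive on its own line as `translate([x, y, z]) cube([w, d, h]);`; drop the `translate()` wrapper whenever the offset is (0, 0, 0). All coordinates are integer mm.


cube([1582, 83, 372]);


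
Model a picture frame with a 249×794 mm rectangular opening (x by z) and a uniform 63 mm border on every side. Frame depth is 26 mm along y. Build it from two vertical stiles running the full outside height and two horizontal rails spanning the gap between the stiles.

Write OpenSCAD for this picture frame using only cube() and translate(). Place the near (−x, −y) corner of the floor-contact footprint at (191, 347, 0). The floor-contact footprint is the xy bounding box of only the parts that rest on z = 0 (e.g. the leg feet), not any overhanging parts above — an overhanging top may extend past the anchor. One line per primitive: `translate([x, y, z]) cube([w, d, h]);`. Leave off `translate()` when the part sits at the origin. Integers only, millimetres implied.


translate([191, 347, 0]) cube([63, 26, 920]);
translate([503, 347, 0]) cube([63, 26, 920]);
translate([254, 347, 0]) cube([249, 26, 63]);
translate([254, 347, 857]) cube([249, 26, 63]);


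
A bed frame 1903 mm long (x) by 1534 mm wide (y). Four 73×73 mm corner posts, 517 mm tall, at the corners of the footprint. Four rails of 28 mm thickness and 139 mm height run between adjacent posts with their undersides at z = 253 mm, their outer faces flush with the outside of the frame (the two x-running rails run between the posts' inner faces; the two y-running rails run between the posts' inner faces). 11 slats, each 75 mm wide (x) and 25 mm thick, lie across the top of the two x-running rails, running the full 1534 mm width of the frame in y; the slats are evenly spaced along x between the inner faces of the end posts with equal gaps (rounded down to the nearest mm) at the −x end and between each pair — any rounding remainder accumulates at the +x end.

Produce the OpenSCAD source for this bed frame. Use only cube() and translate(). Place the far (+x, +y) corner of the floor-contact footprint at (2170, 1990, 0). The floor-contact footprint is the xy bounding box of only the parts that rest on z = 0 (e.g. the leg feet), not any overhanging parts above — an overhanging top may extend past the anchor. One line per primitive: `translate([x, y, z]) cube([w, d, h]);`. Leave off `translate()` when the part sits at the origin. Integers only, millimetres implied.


translate([267, 456, 0]) cube([73, 73, 517]);
translate([267, 1917, 0]) cube([73, 73, 517]);
translate([2097, 456, 0]) cube([73, 73, 517]);
translate([2097, 1917, 0]) cube([73, 73, 517]);
translate([340, 456, 253]) cube([1757, 28, 139]);
translate([340, 1962, 253]) cube([1757, 28, 139]);
translate([267, 529, 253]) cube([28, 1388, 139]);
translate([2142, 529, 253]) cube([28, 1388, 139]);
translate([417, 456, 392]) cube([75, 1534, 25]);
translate([569, 456, 392]) cube([75, 1534, 25]);
translate([721, 456, 392]) cube([75, 1534, 25]);
translate([873, 456, 392]) cube([75, 1534, 25]);
translate([1025, 456, 392]) cube([75, 1534, 25]);
translate([1177, 456, 392]) cube([75, 1534, 25]);
translate([1329, 456, 392]) cube([75, 1534, 25]);
translate([1481, 456, 392]) cube([75, 1534, 25]);
translate([1633, 456, 392]) cube([75, 1534, 25]);
translate([1785, 456, 392]) cube([75, 1534, 25]);
translate([1937, 456, 392]) cube([75, 1534, 25]);


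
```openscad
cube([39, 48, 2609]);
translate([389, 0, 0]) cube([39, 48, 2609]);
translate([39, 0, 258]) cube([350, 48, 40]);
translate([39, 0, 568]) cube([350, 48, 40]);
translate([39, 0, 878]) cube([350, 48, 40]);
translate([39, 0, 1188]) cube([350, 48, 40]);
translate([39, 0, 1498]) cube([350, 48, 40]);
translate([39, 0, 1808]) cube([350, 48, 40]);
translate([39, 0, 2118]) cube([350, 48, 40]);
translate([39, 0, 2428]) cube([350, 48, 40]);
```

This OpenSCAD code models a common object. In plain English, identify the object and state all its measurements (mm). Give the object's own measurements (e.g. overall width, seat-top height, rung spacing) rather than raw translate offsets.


A straight ladder. Two 39×48 mm vertical rails, 2609 mm tall, stand 428 mm apart (outside-to-outside) with their front faces coplanar on the −y side. 8 rungs, each 48 mm deep and 40 mm tall, span between the inner faces of the rails, front faces flush with the rails. The lowest rung's underside is at z = 258 mm and rungs are spaced 310 mm apart (underside to underside).


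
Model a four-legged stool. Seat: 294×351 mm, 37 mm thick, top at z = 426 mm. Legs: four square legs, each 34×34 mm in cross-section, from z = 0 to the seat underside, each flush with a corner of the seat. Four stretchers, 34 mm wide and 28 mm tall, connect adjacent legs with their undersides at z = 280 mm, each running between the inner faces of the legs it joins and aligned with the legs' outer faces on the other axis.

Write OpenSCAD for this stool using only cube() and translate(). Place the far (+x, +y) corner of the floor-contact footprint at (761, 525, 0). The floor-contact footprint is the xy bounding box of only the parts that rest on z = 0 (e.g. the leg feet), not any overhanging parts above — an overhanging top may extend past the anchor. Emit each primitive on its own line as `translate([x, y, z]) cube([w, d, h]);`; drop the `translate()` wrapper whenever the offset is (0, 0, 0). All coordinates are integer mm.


translate([467, 174, 389]) cube([294, 351, 37]);
translate([467, 174, 0]) cube([34, 34, 389]);
translate([727, 174, 0]) cube([34, 34, 389]);
translate([467, 491, 0]) cube([34, 34, 389]);
translate([727, 491, 0]) cube([34, 34, 389]);
translate([501, 174, 280]) cube([226, 34, 28]);
translate([501, 491, 280]) cube([226, 34, 28]);
translate([467, 208, 280]) cube([34, 283, 28]);
translate([727, 208, 280]) cube([34, 283, 28]);


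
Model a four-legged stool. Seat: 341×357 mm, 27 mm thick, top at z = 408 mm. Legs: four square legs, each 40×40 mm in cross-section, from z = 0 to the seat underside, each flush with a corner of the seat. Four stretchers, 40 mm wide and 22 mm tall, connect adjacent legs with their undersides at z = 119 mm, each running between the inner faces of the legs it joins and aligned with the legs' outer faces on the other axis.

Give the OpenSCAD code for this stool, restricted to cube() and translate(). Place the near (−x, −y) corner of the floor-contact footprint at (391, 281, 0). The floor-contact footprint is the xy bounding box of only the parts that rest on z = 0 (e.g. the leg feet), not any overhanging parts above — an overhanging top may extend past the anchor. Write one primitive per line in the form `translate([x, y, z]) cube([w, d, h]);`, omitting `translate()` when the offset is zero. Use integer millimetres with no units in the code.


translate([391, 281, 381]) cube([341, 357, 27]);
translate([391, 281, 0]) cube([40, 40, 381]);
translate([692, 281, 0]) cube([40, 40, 381]);
translate([391, 598, 0]) cube([40, 40, 381]);
translate([692, 598, 0]) cube([40, 40, 381]);
translate([431, 281, 119]) cube([261, 40, 22]);
translate([431, 598, 119]) cube([261, 40, 22]);
translate([391, 321, 119]) cube([40, 277, 22]);
translate([692, 321, 119]) cube([40, 277, 22]);


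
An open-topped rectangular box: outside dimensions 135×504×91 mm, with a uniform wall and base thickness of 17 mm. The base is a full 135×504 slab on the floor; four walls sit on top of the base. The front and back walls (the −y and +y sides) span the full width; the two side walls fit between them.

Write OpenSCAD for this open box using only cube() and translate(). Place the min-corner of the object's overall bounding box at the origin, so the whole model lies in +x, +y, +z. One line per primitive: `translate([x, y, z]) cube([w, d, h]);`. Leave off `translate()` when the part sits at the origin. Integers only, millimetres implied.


cube([135, 504, 17]);
translate([0, 0, 17]) cube([135, 17, 74]);
translate([0, 487, 17]) cube([135, 17, 74]);
translate([0, 17, 17]) cube([17, 470, 74]);
translate([118, 17, 17]) cube([17, 470, 74]);


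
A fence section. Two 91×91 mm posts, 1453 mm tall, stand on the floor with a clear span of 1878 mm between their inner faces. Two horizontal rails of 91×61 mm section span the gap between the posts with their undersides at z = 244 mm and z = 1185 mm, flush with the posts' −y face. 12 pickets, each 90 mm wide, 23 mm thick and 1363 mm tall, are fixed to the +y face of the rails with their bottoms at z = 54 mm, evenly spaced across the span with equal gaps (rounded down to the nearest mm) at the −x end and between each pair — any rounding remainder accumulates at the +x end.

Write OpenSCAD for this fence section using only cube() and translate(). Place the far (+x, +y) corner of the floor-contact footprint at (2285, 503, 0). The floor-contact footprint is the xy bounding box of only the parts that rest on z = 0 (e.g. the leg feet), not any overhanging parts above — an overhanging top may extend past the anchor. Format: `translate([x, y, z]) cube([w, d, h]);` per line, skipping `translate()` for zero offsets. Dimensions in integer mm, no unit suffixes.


translate([225, 412, 0]) cube([91, 91, 1453]);
translate([2194, 412, 0]) cube([91, 91, 1453]);
translate([316, 412, 244]) cube([1878, 91, 61]);
translate([316, 412, 1185]) cube([1878, 91, 61]);
translate([377, 503, 54]) cube([90, 23, 1363]);
translate([528, 503, 54]) cube([90, 23, 1363]);
translate([679, 503, 54]) cube([90, 23, 1363]);
translate([830, 503, 54]) cube([90, 23, 1363]);
translate([981, 503, 54]) cube([90, 23, 1363]);
translate([1132, 503, 54]) cube([90, 23, 1363]);
translate([1283, 503, 54]) cube([90, 23, 1363]);
translate([1434, 503, 54]) cube([90, 23, 1363]);
translate([1585, 503, 54]) cube([90, 23, 1363]);
translate([1736, 503, 54]) cube([90, 23, 1363]);
translate([1887, 503, 54]) cube([90, 23, 1363]);
translate([2038, 503, 54]) cube([90, 23, 1363]);


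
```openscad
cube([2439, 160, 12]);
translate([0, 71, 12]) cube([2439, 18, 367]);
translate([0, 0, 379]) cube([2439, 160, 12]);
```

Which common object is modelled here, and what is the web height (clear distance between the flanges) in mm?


An I-beam. The web height is 367 mm.

Two wide flanges with a thin centred web — an I-beam. Overall 391 mm minus two 12 mm flanges gives a web of 391 − 2·12 = 367 mm.
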